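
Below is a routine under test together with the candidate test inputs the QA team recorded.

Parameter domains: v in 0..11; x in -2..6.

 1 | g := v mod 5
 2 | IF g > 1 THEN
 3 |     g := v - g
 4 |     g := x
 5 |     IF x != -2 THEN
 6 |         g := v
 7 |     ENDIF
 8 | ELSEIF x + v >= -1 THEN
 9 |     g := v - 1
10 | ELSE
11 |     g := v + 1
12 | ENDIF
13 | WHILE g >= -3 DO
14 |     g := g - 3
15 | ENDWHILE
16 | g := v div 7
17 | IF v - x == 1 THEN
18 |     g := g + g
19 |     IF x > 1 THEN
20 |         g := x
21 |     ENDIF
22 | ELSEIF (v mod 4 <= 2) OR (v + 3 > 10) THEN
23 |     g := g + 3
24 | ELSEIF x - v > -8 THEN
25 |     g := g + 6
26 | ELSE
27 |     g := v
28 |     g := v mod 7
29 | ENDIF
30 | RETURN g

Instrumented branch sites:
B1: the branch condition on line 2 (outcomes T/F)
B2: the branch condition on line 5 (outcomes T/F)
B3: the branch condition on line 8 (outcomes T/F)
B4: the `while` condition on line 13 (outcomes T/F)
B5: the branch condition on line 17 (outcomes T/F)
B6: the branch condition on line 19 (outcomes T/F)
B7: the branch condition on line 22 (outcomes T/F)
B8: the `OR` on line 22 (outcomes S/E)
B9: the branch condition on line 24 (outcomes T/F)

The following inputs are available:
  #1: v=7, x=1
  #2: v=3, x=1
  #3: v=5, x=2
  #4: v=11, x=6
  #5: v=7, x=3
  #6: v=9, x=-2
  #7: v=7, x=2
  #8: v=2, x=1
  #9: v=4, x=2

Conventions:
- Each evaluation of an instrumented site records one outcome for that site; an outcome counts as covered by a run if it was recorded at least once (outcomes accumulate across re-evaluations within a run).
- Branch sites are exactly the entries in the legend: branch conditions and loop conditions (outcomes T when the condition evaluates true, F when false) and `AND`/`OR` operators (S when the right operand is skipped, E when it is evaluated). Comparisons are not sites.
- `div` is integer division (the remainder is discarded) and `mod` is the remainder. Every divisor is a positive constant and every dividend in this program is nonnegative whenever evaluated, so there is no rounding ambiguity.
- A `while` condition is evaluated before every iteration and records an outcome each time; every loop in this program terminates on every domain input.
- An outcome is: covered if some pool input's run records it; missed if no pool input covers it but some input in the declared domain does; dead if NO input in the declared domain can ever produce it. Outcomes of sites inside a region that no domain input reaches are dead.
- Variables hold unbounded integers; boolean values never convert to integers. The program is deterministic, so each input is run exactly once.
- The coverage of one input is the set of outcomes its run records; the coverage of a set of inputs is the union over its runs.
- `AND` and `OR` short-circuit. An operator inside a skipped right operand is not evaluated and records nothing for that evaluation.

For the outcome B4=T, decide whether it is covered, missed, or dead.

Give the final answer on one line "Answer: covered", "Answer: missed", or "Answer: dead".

B4=T is recorded by pool input(s) 1, 2, 3, 4, 5, 6, 7, 8, 9 -> covered

Answer: covered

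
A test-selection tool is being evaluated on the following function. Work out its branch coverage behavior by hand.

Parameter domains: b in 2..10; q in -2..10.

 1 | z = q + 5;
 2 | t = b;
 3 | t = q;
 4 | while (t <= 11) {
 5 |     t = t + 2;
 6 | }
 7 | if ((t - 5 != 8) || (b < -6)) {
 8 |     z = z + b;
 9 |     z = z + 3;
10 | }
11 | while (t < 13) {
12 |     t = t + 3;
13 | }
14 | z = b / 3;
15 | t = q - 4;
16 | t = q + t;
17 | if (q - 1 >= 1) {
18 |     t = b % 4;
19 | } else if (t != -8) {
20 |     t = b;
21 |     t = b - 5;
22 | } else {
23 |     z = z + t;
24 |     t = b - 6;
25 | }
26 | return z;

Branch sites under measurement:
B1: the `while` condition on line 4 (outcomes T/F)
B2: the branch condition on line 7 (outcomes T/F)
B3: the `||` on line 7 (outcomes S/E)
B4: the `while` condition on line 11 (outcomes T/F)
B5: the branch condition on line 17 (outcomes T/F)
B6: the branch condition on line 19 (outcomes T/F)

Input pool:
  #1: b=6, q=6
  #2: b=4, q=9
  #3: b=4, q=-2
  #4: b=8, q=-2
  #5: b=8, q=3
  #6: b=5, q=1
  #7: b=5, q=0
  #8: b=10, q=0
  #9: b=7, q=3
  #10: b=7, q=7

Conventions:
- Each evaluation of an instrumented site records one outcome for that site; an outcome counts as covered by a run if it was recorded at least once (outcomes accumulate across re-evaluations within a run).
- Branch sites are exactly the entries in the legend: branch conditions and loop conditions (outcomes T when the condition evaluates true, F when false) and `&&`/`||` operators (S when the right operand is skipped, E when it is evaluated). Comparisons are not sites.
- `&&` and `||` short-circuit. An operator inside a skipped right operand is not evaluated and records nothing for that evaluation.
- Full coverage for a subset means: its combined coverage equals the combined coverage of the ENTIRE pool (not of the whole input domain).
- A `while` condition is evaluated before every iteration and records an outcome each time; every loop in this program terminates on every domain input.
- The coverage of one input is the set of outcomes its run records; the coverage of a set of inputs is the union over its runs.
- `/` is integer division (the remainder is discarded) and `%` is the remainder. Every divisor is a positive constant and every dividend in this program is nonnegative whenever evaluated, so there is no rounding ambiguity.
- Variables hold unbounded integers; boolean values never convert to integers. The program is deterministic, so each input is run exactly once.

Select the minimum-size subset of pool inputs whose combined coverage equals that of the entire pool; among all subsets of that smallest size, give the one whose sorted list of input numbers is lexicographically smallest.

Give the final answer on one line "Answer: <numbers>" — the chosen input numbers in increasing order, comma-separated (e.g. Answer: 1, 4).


#1 (b=6, q=6) -> B1->T, B1->T, B1->T, B1->F, B3->S, B2->T, B4->T, B4->F, B5->T; covered: B1=T, B1=F, B2=T, B3=S, B4=T, B4=F, B5=T
#2 (b=4, q=9) -> B1->T, B1->T, B1->F, B3->E, B2->F, B4->F, B5->T; covered: B1=T, B1=F, B2=F, B3=E, B4=F, B5=T
#3 (b=4, q=-2) -> B1->T, B1->T, B1->T, B1->T, B1->T, B1->T, B1->T, B1->F, B3->S, B2->T, B4->T, B4->F, B5->F, B6->F; covered: B1=T, B1=F, B2=T, B3=S, B4=T, B4=F, B5=F, B6=F
#4 (b=8, q=-2) -> B1->T, B1->T, B1->T, B1->T, B1->T, B1->T, B1->T, B1->F, B3->S, B2->T, B4->T, B4->F, B5->F, B6->F; covered: B1=T, B1=F, B2=T, B3=S, B4=T, B4=F, B5=F, B6=F
#5 (b=8, q=3) -> B1->T, B1->T, B1->T, B1->T, B1->T, B1->F, B3->E, B2->F, B4->F, B5->T; covered: B1=T, B1=F, B2=F, B3=E, B4=F, B5=T
#6 (b=5, q=1) -> B1->T, B1->T, B1->T, B1->T, B1->T, B1->T, B1->F, B3->E, B2->F, B4->F, B5->F, B6->T; covered: B1=T, B1=F, B2=F, B3=E, B4=F, B5=F, B6=T
#7 (b=5, q=0) -> B1->T, B1->T, B1->T, B1->T, B1->T, B1->T, B1->F, B3->S, B2->T, B4->T, B4->F, B5->F, B6->T; covered: B1=T, B1=F, B2=T, B3=S, B4=T, B4=F, B5=F, B6=T
#8 (b=10, q=0) -> B1->T, B1->T, B1->T, B1->T, B1->T, B1->T, B1->F, B3->S, B2->T, B4->T, B4->F, B5->F, B6->T; covered: B1=T, B1=F, B2=T, B3=S, B4=T, B4=F, B5=F, B6=T
#9 (b=7, q=3) -> B1->T, B1->T, B1->T, B1->T, B1->T, B1->F, B3->E, B2->F, B4->F, B5->T; covered: B1=T, B1=F, B2=F, B3=E, B4=F, B5=T
#10 (b=7, q=7) -> B1->T, B1->T, B1->T, B1->F, B3->E, B2->F, B4->F, B5->T; covered: B1=T, B1=F, B2=F, B3=E, B4=F, B5=T
union over all inputs: B1=T, B1=F, B2=T, B2=F, B3=S, B3=E, B4=T, B4=F, B5=T, B5=F, B6=T, B6=F (12 outcomes)
no size-1 subset reaches all 12 outcomes (best union: 8/12)
no size-2 subset reaches all 12 outcomes (best union: 11/12)
the canonical winner is {1, 3, 6}: size 3, full 12-outcome coverage, earliest index list among size-3 covers
Answer: 1, 3, 6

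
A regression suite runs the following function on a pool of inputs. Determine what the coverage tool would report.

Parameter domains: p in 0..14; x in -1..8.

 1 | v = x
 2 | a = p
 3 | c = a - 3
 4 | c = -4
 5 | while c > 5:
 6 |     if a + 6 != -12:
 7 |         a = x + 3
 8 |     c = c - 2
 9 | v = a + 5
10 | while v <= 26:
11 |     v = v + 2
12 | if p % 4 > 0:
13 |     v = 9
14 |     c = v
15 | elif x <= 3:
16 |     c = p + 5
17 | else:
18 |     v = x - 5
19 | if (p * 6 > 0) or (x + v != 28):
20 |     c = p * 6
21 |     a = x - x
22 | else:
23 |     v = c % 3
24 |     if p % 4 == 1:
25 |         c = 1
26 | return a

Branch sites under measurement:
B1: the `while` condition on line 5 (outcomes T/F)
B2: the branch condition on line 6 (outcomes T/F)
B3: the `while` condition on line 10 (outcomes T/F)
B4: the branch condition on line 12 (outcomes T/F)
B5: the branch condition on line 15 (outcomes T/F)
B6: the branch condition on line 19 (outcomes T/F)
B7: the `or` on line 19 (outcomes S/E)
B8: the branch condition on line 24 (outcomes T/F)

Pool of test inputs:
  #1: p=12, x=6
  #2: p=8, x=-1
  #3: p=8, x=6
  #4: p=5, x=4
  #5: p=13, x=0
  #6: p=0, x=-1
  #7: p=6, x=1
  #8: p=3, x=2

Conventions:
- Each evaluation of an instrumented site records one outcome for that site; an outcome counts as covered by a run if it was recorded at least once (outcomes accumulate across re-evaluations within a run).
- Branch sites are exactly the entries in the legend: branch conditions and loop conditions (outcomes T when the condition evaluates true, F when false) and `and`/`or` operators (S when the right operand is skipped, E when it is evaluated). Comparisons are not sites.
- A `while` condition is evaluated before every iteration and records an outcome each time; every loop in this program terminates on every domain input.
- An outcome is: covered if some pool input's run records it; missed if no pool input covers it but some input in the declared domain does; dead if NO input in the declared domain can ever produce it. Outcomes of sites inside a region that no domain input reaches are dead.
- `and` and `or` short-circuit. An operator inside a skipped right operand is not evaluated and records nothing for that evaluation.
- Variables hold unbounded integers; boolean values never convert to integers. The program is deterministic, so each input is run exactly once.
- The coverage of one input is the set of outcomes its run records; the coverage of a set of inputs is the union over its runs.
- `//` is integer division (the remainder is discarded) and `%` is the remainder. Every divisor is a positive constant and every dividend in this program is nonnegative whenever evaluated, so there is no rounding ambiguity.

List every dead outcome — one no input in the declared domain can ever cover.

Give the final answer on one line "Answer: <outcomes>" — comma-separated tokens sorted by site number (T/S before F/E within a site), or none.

running all 150 domain inputs and tallying outcomes:
  B1=T: no domain input ever produces it -> dead
  B2=T: no domain input ever produces it -> dead
  B2=F: no domain input ever produces it -> dead
  B8=T: no domain input ever produces it -> dead
  reachable outcomes have witnesses, e.g. B1=F (e.g. p=0, x=-1), B3=T (e.g. p=0, x=-1), B3=F (e.g. p=0, x=-1), B4=T (e.g. p=1, x=-1)

Answer: B1=T, B2=T, B2=F, B8=T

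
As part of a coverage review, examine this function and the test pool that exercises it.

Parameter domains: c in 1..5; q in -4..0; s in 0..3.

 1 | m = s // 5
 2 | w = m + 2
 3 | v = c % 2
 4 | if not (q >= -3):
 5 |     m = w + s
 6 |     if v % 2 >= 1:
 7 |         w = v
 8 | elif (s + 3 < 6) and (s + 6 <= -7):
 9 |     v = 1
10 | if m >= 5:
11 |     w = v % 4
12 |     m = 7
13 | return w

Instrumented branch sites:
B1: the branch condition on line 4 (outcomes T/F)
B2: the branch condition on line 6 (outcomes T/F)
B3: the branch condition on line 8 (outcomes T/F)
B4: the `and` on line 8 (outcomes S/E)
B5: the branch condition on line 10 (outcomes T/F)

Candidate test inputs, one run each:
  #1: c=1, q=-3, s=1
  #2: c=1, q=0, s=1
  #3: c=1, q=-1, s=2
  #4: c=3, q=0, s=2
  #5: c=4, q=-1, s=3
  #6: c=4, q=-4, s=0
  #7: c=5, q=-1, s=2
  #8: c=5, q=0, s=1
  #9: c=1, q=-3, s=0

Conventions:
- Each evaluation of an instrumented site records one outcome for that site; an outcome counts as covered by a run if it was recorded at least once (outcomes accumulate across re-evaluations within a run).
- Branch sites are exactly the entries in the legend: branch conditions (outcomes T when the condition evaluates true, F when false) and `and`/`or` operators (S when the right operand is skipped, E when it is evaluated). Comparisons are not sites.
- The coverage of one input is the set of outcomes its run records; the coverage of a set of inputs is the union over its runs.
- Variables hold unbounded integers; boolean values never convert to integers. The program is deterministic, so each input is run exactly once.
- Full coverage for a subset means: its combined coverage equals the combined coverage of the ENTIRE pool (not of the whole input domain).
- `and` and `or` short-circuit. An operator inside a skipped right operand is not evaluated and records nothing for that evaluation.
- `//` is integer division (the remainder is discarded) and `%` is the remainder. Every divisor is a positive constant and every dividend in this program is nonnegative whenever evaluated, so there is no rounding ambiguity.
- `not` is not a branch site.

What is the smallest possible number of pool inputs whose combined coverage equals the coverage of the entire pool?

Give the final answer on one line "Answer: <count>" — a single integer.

#1 (c=1, q=-3, s=1) -> covered: B1=F, B3=F, B4=E, B5=F
#2 (c=1, q=0, s=1) -> covered: B1=F, B3=F, B4=E, B5=F
#3 (c=1, q=-1, s=2) -> covered: B1=F, B3=F, B4=E, B5=F
#4 (c=3, q=0, s=2) -> covered: B1=F, B3=F, B4=E, B5=F
#5 (c=4, q=-1, s=3) -> covered: B1=F, B3=F, B4=S, B5=F
#6 (c=4, q=-4, s=0) -> covered: B1=T, B2=F, B5=F
#7 (c=5, q=-1, s=2) -> covered: B1=F, B3=F, B4=E, B5=F
#8 (c=5, q=0, s=1) -> covered: B1=F, B3=F, B4=E, B5=F
#9 (c=1, q=-3, s=0) -> covered: B1=F, B3=F, B4=E, B5=F
union over all inputs: B1=T, B1=F, B2=F, B3=F, B4=S, B4=E, B5=F (7 outcomes)
every size-1 subset falls short of the 7 outcomes (best: 4/7)
every size-2 subset falls short of the 7 outcomes (best: 6/7)
the canonical winner is {1, 5, 6}: size 3, full 7-outcome coverage, earliest index list among size-3 covers

Answer: 3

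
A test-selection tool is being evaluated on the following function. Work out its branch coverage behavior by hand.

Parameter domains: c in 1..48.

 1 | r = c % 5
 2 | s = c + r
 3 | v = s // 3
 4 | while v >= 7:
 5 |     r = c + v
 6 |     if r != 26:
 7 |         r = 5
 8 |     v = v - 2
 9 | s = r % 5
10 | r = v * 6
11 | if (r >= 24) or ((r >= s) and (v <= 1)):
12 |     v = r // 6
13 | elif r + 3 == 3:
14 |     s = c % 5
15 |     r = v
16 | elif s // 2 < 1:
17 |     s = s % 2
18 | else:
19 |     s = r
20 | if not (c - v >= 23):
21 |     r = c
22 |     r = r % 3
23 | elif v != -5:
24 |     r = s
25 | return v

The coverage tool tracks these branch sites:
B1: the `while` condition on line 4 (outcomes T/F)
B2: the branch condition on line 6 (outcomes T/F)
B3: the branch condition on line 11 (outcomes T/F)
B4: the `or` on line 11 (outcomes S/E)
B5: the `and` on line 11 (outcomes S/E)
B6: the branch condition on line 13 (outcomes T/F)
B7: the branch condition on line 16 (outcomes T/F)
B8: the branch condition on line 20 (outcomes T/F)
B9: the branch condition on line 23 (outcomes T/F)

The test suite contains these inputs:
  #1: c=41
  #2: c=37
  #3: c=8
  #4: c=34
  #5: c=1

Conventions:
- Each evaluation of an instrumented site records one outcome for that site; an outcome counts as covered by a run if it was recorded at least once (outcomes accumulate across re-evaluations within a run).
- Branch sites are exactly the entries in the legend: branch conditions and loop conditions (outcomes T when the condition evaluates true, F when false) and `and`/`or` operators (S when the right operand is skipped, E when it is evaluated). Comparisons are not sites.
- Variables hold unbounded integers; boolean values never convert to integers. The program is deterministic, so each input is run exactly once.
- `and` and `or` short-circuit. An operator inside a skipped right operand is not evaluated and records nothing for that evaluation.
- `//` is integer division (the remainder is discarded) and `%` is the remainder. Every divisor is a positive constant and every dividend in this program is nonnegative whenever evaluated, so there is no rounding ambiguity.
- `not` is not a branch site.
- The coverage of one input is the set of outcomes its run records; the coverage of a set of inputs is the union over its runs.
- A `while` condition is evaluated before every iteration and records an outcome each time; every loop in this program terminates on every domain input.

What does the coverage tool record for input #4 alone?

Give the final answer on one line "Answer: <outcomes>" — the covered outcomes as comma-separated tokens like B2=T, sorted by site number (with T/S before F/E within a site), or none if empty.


Simulating input #4 (c=34) step by step:
  B1->T, B2->T, B1->T, B2->T, B1->T, B2->T, B1->F, B4->S, B3->T, B8->F
  B9->T
deduplicating events, the covered set is: B1=T, B1=F, B2=T, B3=T, B4=S, B8=F, B9=T
Answer: B1=T, B1=F, B2=T, B3=T, B4=S, B8=F, B9=T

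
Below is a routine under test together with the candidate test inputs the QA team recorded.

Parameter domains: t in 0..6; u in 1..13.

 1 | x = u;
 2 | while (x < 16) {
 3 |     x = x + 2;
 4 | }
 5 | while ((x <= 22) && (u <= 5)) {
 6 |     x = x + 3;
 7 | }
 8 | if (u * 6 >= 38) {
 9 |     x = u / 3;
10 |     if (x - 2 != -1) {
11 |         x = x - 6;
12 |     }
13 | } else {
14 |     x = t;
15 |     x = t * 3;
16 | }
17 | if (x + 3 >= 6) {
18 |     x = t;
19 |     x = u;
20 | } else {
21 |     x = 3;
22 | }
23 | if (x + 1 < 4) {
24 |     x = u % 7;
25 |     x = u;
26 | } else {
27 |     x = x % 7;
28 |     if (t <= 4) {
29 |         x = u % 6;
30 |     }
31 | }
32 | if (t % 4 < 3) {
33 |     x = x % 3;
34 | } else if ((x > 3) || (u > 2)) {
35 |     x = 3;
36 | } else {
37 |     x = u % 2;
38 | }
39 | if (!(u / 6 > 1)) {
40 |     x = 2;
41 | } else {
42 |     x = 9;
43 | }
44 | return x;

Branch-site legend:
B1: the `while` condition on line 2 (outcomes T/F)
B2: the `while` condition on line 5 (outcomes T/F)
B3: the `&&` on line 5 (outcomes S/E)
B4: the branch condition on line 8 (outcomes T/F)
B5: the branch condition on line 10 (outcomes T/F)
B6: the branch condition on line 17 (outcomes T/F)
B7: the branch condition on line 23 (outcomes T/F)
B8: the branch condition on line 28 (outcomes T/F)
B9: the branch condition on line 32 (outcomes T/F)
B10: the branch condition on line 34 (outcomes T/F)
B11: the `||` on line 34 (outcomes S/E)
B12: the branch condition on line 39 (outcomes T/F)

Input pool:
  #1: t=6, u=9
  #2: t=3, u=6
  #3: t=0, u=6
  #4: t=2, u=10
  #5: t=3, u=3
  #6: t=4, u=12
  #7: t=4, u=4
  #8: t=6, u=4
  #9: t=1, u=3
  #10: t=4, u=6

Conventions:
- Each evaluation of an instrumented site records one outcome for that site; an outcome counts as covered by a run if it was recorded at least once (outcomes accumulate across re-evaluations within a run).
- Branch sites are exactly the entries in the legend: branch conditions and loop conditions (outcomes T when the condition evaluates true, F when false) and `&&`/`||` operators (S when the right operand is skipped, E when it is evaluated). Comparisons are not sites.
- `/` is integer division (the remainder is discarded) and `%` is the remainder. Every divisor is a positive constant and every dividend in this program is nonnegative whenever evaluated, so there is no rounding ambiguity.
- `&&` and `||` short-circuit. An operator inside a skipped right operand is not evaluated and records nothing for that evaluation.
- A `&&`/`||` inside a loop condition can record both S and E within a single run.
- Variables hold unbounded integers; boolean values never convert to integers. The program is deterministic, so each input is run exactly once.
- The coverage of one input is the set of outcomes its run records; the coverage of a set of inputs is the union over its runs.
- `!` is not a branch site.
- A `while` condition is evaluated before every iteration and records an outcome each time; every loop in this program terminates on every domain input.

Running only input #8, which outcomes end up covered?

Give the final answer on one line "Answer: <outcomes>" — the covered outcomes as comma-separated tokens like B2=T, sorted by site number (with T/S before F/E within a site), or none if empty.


Tracing the run of input #8 (t=6, u=4):
  B1->T, B1->T, B1->T, B1->T, B1->T, B1->T, B1->F, B3->E, B2->T, B3->E
  B2->T, B3->E, B2->T, B3->S, B2->F, B4->F, B6->T, B7->F, B8->F, B9->T
  B12->T
distinct outcomes covered: B1=T, B1=F, B2=T, B2=F, B3=S, B3=E, B4=F, B6=T, B7=F, B8=F, B9=T, B12=T
Answer: B1=T, B1=F, B2=T, B2=F, B3=S, B3=E, B4=F, B6=T, B7=F, B8=F, B9=T, B12=T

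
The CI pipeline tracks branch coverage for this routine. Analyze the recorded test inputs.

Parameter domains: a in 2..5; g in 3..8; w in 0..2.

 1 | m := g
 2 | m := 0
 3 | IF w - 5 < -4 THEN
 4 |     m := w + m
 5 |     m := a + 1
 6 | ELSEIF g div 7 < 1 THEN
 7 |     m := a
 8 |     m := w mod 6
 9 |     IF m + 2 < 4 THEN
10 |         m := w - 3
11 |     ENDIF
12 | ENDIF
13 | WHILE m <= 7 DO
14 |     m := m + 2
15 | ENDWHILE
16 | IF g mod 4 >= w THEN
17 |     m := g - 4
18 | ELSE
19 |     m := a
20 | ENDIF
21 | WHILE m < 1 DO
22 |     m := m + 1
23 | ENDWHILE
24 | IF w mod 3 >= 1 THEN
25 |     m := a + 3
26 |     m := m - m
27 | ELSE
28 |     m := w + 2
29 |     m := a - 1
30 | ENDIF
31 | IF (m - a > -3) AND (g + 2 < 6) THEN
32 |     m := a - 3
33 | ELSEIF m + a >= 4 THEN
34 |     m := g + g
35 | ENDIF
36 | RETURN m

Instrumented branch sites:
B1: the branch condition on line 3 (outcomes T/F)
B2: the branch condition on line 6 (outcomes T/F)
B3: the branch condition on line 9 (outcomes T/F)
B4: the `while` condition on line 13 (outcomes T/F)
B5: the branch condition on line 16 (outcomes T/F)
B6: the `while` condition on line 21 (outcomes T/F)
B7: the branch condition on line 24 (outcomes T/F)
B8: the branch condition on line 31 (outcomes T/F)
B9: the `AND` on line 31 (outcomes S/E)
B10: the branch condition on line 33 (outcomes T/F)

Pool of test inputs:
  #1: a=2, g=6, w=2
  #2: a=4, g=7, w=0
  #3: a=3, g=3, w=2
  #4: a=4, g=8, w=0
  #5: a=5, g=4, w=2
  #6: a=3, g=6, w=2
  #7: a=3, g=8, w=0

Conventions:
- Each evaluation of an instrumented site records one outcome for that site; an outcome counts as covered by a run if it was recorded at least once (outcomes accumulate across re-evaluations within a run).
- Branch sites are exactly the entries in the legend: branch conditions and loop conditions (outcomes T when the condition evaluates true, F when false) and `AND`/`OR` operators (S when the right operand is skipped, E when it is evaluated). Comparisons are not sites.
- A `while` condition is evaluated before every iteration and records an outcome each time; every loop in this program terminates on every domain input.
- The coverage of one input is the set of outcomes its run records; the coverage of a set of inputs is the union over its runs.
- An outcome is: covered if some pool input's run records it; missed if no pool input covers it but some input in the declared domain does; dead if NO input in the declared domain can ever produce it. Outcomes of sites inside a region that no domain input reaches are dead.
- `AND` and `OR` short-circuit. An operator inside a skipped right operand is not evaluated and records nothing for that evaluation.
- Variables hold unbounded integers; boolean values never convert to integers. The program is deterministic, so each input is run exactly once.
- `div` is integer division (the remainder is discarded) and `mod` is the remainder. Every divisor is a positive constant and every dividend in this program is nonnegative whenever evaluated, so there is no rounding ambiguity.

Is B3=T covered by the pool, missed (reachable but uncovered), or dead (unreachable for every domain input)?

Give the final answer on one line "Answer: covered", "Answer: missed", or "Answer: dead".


no pool input records B3=T
but domain input (a=2, g=3, w=1) does record it -> reachable, so missed
Answer: missed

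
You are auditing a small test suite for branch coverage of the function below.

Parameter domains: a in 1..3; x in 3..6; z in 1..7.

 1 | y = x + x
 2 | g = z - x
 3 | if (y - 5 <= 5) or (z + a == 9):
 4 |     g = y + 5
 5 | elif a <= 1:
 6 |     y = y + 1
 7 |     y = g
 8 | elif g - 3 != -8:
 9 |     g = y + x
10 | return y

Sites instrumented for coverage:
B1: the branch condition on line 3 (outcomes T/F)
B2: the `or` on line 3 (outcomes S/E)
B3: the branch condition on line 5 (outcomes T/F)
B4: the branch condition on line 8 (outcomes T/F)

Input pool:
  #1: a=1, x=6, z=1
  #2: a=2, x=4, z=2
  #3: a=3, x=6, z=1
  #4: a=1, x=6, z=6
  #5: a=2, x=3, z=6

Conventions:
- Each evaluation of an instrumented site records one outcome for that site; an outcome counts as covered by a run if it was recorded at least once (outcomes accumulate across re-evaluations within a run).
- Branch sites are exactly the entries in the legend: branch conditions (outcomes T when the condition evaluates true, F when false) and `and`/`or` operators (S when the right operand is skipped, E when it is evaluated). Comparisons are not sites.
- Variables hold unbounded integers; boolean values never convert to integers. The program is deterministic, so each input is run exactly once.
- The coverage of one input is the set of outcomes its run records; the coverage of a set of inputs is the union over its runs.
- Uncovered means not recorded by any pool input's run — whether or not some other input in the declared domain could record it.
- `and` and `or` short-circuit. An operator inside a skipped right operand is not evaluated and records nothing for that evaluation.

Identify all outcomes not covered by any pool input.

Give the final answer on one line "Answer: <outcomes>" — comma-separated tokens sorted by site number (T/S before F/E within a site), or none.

input #1, a=1, x=6, z=1: events B2->E, B1->F, B3->T; outcomes B1=F, B2=E, B3=T
input #2, a=2, x=4, z=2: events B2->S, B1->T; outcomes B1=T, B2=S
input #3, a=3, x=6, z=1: events B2->E, B1->F, B3->F, B4->F; outcomes B1=F, B2=E, B3=F, B4=F
input #4, a=1, x=6, z=6: events B2->E, B1->F, B3->T; outcomes B1=F, B2=E, B3=T
input #5, a=2, x=3, z=6: events B2->S, B1->T; outcomes B1=T, B2=S
union over the pool: B1=T, B1=F, B2=S, B2=E, B3=T, B3=F, B4=F
uncovered (1 of 8): B4=T

Answer: B4=T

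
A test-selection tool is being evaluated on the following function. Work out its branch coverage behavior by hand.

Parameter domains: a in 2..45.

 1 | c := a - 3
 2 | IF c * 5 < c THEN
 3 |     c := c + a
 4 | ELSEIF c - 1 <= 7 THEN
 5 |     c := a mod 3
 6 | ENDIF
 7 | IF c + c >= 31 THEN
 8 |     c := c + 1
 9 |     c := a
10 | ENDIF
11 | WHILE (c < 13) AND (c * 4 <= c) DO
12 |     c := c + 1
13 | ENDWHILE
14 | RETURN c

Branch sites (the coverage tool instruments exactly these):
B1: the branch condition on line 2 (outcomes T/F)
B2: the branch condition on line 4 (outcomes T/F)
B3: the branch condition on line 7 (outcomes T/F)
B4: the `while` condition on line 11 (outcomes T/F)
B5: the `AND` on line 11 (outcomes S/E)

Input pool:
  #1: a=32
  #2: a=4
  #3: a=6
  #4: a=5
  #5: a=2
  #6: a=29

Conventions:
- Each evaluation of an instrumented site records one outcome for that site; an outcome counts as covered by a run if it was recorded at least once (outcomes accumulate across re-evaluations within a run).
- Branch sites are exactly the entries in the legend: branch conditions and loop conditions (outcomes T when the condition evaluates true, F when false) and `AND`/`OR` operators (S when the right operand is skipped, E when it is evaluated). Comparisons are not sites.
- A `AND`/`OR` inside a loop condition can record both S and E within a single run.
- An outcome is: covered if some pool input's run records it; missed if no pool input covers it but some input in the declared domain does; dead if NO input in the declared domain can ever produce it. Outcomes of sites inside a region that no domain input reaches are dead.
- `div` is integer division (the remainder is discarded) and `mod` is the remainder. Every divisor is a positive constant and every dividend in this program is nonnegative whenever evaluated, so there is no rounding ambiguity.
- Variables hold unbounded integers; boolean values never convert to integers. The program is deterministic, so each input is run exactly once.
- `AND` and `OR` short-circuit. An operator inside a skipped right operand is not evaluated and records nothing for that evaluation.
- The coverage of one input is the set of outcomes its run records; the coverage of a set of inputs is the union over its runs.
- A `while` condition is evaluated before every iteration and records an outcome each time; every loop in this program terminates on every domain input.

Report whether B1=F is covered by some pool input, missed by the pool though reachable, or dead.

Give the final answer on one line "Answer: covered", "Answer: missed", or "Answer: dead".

B1=F is recorded by pool input(s) 1, 2, 3, 4, 6 -> covered

Answer: covered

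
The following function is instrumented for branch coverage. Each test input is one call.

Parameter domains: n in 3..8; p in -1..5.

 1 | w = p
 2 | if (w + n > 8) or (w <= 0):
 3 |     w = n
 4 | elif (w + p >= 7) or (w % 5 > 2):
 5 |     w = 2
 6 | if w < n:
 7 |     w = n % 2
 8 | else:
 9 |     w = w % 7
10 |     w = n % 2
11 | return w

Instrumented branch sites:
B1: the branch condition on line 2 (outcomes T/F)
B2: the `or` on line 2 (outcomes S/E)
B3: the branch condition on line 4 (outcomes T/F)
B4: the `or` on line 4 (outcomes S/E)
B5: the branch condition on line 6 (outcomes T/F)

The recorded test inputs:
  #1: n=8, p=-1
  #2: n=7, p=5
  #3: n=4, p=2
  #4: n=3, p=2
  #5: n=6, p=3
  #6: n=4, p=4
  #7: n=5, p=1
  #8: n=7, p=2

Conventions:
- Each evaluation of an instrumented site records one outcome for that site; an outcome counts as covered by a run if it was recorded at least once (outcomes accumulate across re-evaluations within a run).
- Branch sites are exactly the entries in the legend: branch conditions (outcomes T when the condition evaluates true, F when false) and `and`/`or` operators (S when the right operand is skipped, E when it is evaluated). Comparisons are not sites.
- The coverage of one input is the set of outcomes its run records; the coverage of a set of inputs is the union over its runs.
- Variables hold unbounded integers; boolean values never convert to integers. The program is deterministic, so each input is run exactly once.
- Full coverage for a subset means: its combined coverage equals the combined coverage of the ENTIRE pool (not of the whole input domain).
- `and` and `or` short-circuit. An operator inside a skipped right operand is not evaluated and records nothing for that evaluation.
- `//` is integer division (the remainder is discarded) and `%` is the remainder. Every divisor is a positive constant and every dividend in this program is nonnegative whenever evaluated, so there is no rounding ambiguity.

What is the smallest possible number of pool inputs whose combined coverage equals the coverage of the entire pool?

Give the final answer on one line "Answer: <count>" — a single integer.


run #1 (n=8, p=-1) runs B2->E, B1->T, B5->F; records B1=T, B2=E, B5=F
run #2 (n=7, p=5) runs B2->S, B1->T, B5->F; records B1=T, B2=S, B5=F
run #3 (n=4, p=2) runs B2->E, B1->F, B4->E, B3->F, B5->T; records B1=F, B2=E, B3=F, B4=E, B5=T
run #4 (n=3, p=2) runs B2->E, B1->F, B4->E, B3->F, B5->T; records B1=F, B2=E, B3=F, B4=E, B5=T
run #5 (n=6, p=3) runs B2->S, B1->T, B5->F; records B1=T, B2=S, B5=F
run #6 (n=4, p=4) runs B2->E, B1->F, B4->S, B3->T, B5->T; records B1=F, B2=E, B3=T, B4=S, B5=T
run #7 (n=5, p=1) runs B2->E, B1->F, B4->E, B3->F, B5->T; records B1=F, B2=E, B3=F, B4=E, B5=T
run #8 (n=7, p=2) runs B2->S, B1->T, B5->F; records B1=T, B2=S, B5=F
union over all inputs: B1=T, B1=F, B2=S, B2=E, B3=T, B3=F, B4=S, B4=E, B5=T, B5=F (10 outcomes)
size 1 is not enough: best union over all size-1 subsets is 5/10
size 2 is not enough: best union over all size-2 subsets is 8/10
size 3: inputs {2, 3, 6} cover all 10 outcomes, and no lexicographically smaller subset of this size does
Answer: 3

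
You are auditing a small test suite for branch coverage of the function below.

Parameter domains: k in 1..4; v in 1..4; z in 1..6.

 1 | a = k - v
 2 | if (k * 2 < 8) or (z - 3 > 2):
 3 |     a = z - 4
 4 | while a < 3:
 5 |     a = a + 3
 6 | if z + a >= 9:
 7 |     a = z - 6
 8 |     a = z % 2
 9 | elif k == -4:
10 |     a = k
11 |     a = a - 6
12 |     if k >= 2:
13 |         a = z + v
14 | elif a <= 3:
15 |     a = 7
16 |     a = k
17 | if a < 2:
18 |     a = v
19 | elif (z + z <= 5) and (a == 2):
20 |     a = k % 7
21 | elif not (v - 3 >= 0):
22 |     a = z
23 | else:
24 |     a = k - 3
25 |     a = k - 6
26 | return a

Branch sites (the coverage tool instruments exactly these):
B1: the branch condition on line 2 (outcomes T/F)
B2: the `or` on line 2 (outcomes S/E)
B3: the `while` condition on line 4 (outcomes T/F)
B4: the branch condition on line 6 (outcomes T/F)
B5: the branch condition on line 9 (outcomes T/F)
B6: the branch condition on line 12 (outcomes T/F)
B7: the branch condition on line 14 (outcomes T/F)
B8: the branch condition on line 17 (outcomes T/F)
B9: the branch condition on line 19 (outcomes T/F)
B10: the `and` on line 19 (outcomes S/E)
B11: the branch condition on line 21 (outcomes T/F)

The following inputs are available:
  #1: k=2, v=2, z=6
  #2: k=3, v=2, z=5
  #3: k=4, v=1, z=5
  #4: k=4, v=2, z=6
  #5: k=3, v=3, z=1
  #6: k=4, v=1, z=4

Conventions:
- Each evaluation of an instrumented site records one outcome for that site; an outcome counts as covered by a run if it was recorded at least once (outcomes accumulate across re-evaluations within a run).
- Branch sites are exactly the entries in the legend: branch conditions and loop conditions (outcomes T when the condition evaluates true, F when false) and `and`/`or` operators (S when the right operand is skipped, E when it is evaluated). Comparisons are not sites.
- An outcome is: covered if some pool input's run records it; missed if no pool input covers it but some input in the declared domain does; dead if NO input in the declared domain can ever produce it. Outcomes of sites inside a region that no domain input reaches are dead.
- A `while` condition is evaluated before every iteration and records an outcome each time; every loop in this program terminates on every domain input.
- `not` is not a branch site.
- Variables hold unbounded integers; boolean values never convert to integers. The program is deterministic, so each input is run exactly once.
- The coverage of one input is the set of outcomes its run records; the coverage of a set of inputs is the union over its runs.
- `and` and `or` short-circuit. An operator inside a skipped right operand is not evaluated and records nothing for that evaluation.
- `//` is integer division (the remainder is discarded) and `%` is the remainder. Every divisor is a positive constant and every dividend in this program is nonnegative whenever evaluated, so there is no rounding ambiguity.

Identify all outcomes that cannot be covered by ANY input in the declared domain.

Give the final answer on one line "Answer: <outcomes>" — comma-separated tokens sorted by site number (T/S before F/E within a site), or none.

sweeping the full domain (96 inputs) for each outcome:
  B5=T: unreachable across the whole domain -> dead
  B6=T: unreachable across the whole domain -> dead
  B6=F: unreachable across the whole domain -> dead
  reachable outcomes have witnesses, e.g. B1=T (e.g. k=1, v=1, z=1), B1=F (e.g. k=4, v=1, z=1), B2=S (e.g. k=1, v=1, z=1), B2=E (e.g. k=4, v=1, z=1)

Answer: B5=T, B6=T, B6=F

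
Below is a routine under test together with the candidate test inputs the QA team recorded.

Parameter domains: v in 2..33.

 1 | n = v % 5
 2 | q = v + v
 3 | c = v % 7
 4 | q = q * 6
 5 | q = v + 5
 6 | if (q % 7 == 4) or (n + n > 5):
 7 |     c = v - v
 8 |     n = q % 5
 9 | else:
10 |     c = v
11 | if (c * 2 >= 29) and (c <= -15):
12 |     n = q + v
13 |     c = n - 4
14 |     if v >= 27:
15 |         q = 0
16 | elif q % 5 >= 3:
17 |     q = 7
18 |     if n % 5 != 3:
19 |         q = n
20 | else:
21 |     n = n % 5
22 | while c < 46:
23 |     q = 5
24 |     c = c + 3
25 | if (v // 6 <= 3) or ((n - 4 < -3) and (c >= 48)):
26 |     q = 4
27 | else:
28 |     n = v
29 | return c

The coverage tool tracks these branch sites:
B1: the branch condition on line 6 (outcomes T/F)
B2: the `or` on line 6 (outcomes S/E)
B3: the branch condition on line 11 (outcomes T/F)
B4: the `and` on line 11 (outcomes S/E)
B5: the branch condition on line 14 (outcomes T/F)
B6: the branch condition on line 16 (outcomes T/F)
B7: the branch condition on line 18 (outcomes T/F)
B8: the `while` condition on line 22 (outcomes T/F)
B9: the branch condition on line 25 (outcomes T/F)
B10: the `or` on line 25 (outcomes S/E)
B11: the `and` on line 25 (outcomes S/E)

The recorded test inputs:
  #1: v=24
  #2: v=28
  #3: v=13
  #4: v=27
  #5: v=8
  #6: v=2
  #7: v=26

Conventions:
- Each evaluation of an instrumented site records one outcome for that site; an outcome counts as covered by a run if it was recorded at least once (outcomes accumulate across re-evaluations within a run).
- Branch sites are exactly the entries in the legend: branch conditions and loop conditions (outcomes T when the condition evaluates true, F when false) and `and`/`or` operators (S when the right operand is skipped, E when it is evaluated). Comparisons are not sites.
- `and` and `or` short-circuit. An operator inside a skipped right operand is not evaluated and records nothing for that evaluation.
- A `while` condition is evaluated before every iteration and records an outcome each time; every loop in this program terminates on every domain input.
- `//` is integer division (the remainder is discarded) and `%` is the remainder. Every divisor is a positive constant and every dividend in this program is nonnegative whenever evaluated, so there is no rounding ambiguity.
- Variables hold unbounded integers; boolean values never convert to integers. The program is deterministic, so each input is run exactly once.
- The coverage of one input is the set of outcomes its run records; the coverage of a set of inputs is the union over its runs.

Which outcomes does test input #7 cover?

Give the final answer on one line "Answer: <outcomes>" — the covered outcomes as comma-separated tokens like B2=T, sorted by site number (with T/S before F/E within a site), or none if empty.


Simulating input #7 (v=26) step by step:
  B2->E, B1->F, B4->E, B3->F, B6->F, B8->T, B8->T, B8->T, B8->T, B8->T
  B8->T, B8->T, B8->F, B10->E, B11->S, B9->F
collecting distinct outcomes: B1=F, B2=E, B3=F, B4=E, B6=F, B8=T, B8=F, B9=F, B10=E, B11=S
Answer: B1=F, B2=E, B3=F, B4=E, B6=F, B8=T, B8=F, B9=F, B10=E, B11=S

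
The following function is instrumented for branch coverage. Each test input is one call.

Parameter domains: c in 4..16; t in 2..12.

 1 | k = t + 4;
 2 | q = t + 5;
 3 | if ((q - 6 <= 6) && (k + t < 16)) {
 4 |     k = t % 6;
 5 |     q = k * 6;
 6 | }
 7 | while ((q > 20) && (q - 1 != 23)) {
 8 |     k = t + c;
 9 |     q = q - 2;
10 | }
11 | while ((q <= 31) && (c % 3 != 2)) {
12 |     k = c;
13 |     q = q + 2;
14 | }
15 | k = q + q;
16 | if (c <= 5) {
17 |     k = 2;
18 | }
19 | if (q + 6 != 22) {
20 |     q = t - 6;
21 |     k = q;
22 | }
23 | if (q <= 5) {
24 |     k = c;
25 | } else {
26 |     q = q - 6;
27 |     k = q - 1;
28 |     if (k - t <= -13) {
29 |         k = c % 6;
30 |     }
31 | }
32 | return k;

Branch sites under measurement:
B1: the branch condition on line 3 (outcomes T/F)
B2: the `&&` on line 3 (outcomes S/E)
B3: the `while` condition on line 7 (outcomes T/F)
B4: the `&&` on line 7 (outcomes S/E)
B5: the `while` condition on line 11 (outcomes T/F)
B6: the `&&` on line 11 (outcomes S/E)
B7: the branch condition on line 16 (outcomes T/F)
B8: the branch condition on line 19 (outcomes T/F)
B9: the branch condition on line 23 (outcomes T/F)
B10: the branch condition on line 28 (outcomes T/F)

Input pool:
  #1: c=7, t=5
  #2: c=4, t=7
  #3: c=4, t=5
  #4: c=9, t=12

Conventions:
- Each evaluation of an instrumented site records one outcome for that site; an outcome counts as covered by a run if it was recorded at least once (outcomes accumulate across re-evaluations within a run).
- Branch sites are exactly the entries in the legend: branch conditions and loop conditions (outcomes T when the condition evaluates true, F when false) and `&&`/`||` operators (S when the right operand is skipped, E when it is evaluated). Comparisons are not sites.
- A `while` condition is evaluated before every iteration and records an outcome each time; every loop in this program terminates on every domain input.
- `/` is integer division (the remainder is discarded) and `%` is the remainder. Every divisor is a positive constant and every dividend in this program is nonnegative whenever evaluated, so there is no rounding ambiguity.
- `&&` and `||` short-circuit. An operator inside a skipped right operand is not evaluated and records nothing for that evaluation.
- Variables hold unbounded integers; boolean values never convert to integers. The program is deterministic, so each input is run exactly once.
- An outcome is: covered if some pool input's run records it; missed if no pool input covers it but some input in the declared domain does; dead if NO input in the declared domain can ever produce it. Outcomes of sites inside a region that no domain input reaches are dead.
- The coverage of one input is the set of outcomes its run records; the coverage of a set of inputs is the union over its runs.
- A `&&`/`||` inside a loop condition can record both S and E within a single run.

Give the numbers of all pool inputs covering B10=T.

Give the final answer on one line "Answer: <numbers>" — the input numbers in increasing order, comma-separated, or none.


input #1 (c=7, t=5): misses B10=T
input #2 (c=4, t=7): misses B10=T
input #3 (c=4, t=5): misses B10=T
input #4 (c=9, t=12): covers B10=T
Answer: 4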